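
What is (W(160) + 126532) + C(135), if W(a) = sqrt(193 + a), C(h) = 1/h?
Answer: 17081821/135 + sqrt(353) ≈ 1.2655e+5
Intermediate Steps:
(W(160) + 126532) + C(135) = (sqrt(193 + 160) + 126532) + 1/135 = (sqrt(353) + 126532) + 1/135 = (126532 + sqrt(353)) + 1/135 = 17081821/135 + sqrt(353)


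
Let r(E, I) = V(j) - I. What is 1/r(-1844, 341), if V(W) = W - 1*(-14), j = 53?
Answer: -1/274 ≈ -0.0036496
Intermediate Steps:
V(W) = 14 + W (V(W) = W + 14 = 14 + W)
r(E, I) = 67 - I (r(E, I) = (14 + 53) - I = 67 - I)
1/r(-1844, 341) = 1/(67 - 1*341) = 1/(67 - 341) = 1/(-274) = -1/274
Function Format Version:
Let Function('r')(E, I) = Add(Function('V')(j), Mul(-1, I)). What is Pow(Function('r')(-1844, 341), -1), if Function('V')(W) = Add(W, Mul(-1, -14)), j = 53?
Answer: Rational(-1, 274) ≈ -0.0036496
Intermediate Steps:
Function('V')(W) = Add(14, W) (Function('V')(W) = Add(W, 14) = Add(14, W))
Function('r')(E, I) = Add(67, Mul(-1, I)) (Function('r')(E, I) = Add(Add(14, 53), Mul(-1, I)) = Add(67, Mul(-1, I)))
Pow(Function('r')(-1844, 341), -1) = Pow(Add(67, Mul(-1, 341)), -1) = Pow(Add(67, -341), -1) = Pow(-274, -1) = Rational(-1, 274)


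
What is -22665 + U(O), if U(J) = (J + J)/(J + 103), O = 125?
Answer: -2583685/114 ≈ -22664.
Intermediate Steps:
U(J) = 2*J/(103 + J) (U(J) = (2*J)/(103 + J) = 2*J/(103 + J))
-22665 + U(O) = -22665 + 2*125/(103 + 125) = -22665 + 2*125/228 = -22665 + 2*125*(1/228) = -22665 + 125/114 = -2583685/114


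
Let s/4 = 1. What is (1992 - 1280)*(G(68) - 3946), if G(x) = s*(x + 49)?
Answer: -2476336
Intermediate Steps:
s = 4 (s = 4*1 = 4)
G(x) = 196 + 4*x (G(x) = 4*(x + 49) = 4*(49 + x) = 196 + 4*x)
(1992 - 1280)*(G(68) - 3946) = (1992 - 1280)*((196 + 4*68) - 3946) = 712*((196 + 272) - 3946) = 712*(468 - 3946) = 712*(-3478) = -2476336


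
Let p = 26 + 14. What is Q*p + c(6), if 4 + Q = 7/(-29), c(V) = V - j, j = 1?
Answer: -4775/29 ≈ -164.66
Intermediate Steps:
c(V) = -1 + V (c(V) = V - 1*1 = V - 1 = -1 + V)
Q = -123/29 (Q = -4 + 7/(-29) = -4 + 7*(-1/29) = -4 - 7/29 = -123/29 ≈ -4.2414)
p = 40
Q*p + c(6) = -123/29*40 + (-1 + 6) = -4920/29 + 5 = -4775/29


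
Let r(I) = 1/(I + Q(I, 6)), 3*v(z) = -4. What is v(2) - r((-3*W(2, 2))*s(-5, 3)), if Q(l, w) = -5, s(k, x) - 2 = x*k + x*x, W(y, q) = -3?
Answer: -161/123 ≈ -1.3089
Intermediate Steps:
s(k, x) = 2 + x**2 + k*x (s(k, x) = 2 + (x*k + x*x) = 2 + (k*x + x**2) = 2 + (x**2 + k*x) = 2 + x**2 + k*x)
v(z) = -4/3 (v(z) = (1/3)*(-4) = -4/3)
r(I) = 1/(-5 + I) (r(I) = 1/(I - 5) = 1/(-5 + I))
v(2) - r((-3*W(2, 2))*s(-5, 3)) = -4/3 - 1/(-5 + (-3*(-3))*(2 + 3**2 - 5*3)) = -4/3 - 1/(-5 + 9*(2 + 9 - 15)) = -4/3 - 1/(-5 + 9*(-4)) = -4/3 - 1/(-5 - 36) = -4/3 - 1/(-41) = -4/3 - 1*(-1/41) = -4/3 + 1/41 = -161/123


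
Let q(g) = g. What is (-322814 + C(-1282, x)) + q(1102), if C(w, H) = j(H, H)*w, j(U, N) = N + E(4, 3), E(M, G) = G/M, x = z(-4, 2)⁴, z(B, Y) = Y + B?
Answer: -686371/2 ≈ -3.4319e+5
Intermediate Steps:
z(B, Y) = B + Y
x = 16 (x = (-4 + 2)⁴ = (-2)⁴ = 16)
j(U, N) = ¾ + N (j(U, N) = N + 3/4 = N + 3*(¼) = N + ¾ = ¾ + N)
C(w, H) = w*(¾ + H) (C(w, H) = (¾ + H)*w = w*(¾ + H))
(-322814 + C(-1282, x)) + q(1102) = (-322814 + (¼)*(-1282)*(3 + 4*16)) + 1102 = (-322814 + (¼)*(-1282)*(3 + 64)) + 1102 = (-322814 + (¼)*(-1282)*67) + 1102 = (-322814 - 42947/2) + 1102 = -688575/2 + 1102 = -686371/2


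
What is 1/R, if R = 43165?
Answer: 1/43165 ≈ 2.3167e-5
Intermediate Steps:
1/R = 1/43165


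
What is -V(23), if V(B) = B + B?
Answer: -46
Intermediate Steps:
V(B) = 2*B
-V(23) = -2*23 = -1*46 = -46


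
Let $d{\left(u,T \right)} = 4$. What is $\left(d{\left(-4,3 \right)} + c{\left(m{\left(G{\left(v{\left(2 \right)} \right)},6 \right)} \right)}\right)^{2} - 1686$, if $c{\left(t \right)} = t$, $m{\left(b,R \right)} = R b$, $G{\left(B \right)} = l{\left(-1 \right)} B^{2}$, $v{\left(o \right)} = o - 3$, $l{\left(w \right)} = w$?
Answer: $-1682$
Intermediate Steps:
$v{\left(o \right)} = -3 + o$ ($v{\left(o \right)} = o - 3 = -3 + o$)
$G{\left(B \right)} = - B^{2}$
$\left(d{\left(-4,3 \right)} + c{\left(m{\left(G{\left(v{\left(2 \right)} \right)},6 \right)} \right)}\right)^{2} - 1686 = \left(4 + 6 \left(- \left(-3 + 2\right)^{2}\right)\right)^{2} - 1686 = \left(4 + 6 \left(- \left(-1\right)^{2}\right)\right)^{2} - 1686 = \left(4 + 6 \left(\left(-1\right) 1\right)\right)^{2} - 1686 = \left(4 + 6 \left(-1\right)\right)^{2} - 1686 = \left(4 - 6\right)^{2} - 1686 = \left(-2\right)^{2} - 1686 = 4 - 1686 = -1682$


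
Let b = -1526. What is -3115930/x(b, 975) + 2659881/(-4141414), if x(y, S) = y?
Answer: 6450148573307/3159898882 ≈ 2041.3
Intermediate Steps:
-3115930/x(b, 975) + 2659881/(-4141414) = -3115930/(-1526) + 2659881/(-4141414) = -3115930*(-1/1526) + 2659881*(-1/4141414) = 1557965/763 - 2659881/4141414 = 6450148573307/3159898882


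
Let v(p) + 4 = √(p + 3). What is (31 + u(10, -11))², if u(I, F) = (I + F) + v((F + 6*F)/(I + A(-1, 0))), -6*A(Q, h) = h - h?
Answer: (260 + I*√470)²/100 ≈ 671.3 + 112.73*I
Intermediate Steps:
A(Q, h) = 0 (A(Q, h) = -(h - h)/6 = -⅙*0 = 0)
v(p) = -4 + √(3 + p) (v(p) = -4 + √(p + 3) = -4 + √(3 + p))
u(I, F) = -4 + F + I + √(3 + 7*F/I) (u(I, F) = (I + F) + (-4 + √(3 + (F + 6*F)/(I + 0))) = (F + I) + (-4 + √(3 + (7*F)/I)) = (F + I) + (-4 + √(3 + 7*F/I)) = -4 + F + I + √(3 + 7*F/I))
(31 + u(10, -11))² = (31 + (-4 - 11 + 10 + √(3 + 7*(-11)/10)))² = (31 + (-4 - 11 + 10 + √(3 + 7*(-11)*(⅒))))² = (31 + (-4 - 11 + 10 + √(3 - 77/10)))² = (31 + (-4 - 11 + 10 + √(-47/10)))² = (31 + (-4 - 11 + 10 + I*√470/10))² = (31 + (-5 + I*√470/10))² = (26 + I*√470/10)²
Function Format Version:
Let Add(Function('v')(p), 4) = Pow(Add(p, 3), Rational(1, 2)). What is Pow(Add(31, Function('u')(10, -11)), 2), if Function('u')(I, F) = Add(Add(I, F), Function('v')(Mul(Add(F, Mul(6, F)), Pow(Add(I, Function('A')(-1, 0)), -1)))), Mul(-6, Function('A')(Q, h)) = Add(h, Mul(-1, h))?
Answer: Mul(Rational(1, 100), Pow(Add(260, Mul(I, Pow(470, Rational(1, 2)))), 2)) ≈ Add(671.30, Mul(112.73, I))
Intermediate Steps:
Function('A')(Q, h) = 0 (Function('A')(Q, h) = Mul(Rational(-1, 6), Add(h, Mul(-1, h))) = Mul(Rational(-1, 6), 0) = 0)
Function('v')(p) = Add(-4, Pow(Add(3, p), Rational(1, 2))) (Function('v')(p) = Add(-4, Pow(Add(p, 3), Rational(1, 2))) = Add(-4, Pow(Add(3, p), Rational(1, 2))))
Function('u')(I, F) = Add(-4, F, I, Pow(Add(3, Mul(7, F, Pow(I, -1))), Rational(1, 2))) (Function('u')(I, F) = Add(Add(I, F), Add(-4, Pow(Add(3, Mul(Add(F, Mul(6, F)), Pow(Add(I, 0), -1))), Rational(1, 2)))) = Add(Add(F, I), Add(-4, Pow(Add(3, Mul(Mul(7, F), Pow(I, -1))), Rational(1, 2)))) = Add(Add(F, I), Add(-4, Pow(Add(3, Mul(7, F, Pow(I, -1))), Rational(1, 2)))) = Add(-4, F, I, Pow(Add(3, Mul(7, F, Pow(I, -1))), Rational(1, 2))))
Pow(Add(31, Function('u')(10, -11)), 2) = Pow(Add(31, Add(-4, -11, 10, Pow(Add(3, Mul(7, -11, Pow(10, -1))), Rational(1, 2)))), 2) = Pow(Add(31, Add(-4, -11, 10, Pow(Add(3, Mul(7, -11, Rational(1, 10))), Rational(1, 2)))), 2) = Pow(Add(31, Add(-4, -11, 10, Pow(Add(3, Rational(-77, 10)), Rational(1, 2)))), 2) = Pow(Add(31, Add(-4, -11, 10, Pow(Rational(-47, 10), Rational(1, 2)))), 2) = Pow(Add(31, Add(-4, -11, 10, Mul(Rational(1, 10), I, Pow(470, Rational(1, 2))))), 2) = Pow(Add(31, Add(-5, Mul(Rational(1, 10), I, Pow(470, Rational(1, 2))))), 2) = Pow(Add(26, Mul(Rational(1, 10), I, Pow(470, Rational(1, 2)))), 2)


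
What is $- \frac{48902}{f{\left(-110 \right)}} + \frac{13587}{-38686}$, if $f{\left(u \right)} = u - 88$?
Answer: $\frac{944566273}{3829914} \approx 246.63$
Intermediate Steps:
$f{\left(u \right)} = -88 + u$
$- \frac{48902}{f{\left(-110 \right)}} + \frac{13587}{-38686} = - \frac{48902}{-88 - 110} + \frac{13587}{-38686} = - \frac{48902}{-198} + 13587 \left(- \frac{1}{38686}\right) = \left(-48902\right) \left(- \frac{1}{198}\right) - \frac{13587}{38686} = \frac{24451}{99} - \frac{13587}{38686} = \frac{944566273}{3829914}$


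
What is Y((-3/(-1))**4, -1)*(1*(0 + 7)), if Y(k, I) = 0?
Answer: 0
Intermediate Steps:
Y((-3/(-1))**4, -1)*(1*(0 + 7)) = 0*(1*(0 + 7)) = 0*(1*7) = 0*7 = 0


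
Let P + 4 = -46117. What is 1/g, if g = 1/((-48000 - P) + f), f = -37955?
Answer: -39834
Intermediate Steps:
P = -46121 (P = -4 - 46117 = -46121)
g = -1/39834 (g = 1/((-48000 - 1*(-46121)) - 37955) = 1/((-48000 + 46121) - 37955) = 1/(-1879 - 37955) = 1/(-39834) = -1/39834 ≈ -2.5104e-5)
1/g = 1/(-1/39834) = -39834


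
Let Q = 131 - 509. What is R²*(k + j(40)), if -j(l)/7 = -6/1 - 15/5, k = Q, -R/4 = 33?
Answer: -5488560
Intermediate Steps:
R = -132 (R = -4*33 = -132)
Q = -378
k = -378
j(l) = 63 (j(l) = -7*(-6/1 - 15/5) = -7*(-6*1 - 15*⅕) = -7*(-6 - 3) = -7*(-9) = 63)
R²*(k + j(40)) = (-132)²*(-378 + 63) = 17424*(-315) = -5488560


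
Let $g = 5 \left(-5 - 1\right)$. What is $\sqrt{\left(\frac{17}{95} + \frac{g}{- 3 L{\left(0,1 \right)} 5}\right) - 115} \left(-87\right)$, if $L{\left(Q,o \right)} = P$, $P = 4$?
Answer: $- \frac{87 i \sqrt{4126990}}{190} \approx - 930.21 i$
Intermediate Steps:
$L{\left(Q,o \right)} = 4$
$g = -30$ ($g = 5 \left(-6\right) = -30$)
$\sqrt{\left(\frac{17}{95} + \frac{g}{- 3 L{\left(0,1 \right)} 5}\right) - 115} \left(-87\right) = \sqrt{\left(\frac{17}{95} - \frac{30}{\left(-3\right) 4 \cdot 5}\right) - 115} \left(-87\right) = \sqrt{\left(17 \cdot \frac{1}{95} - \frac{30}{\left(-12\right) 5}\right) - 115} \left(-87\right) = \sqrt{\left(\frac{17}{95} - \frac{30}{-60}\right) - 115} \left(-87\right) = \sqrt{\left(\frac{17}{95} - - \frac{1}{2}\right) - 115} \left(-87\right) = \sqrt{\left(\frac{17}{95} + \frac{1}{2}\right) - 115} \left(-87\right) = \sqrt{\frac{129}{190} - 115} \left(-87\right) = \sqrt{- \frac{21721}{190}} \left(-87\right) = \frac{i \sqrt{4126990}}{190} \left(-87\right) = - \frac{87 i \sqrt{4126990}}{190}$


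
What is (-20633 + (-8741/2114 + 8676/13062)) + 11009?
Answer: -6329619055/657454 ≈ -9627.5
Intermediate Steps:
(-20633 + (-8741/2114 + 8676/13062)) + 11009 = (-20633 + (-8741*1/2114 + 8676*(1/13062))) + 11009 = (-20633 + (-8741/2114 + 1446/2177)) + 11009 = (-20633 - 2281759/657454) + 11009 = -13567530141/657454 + 11009 = -6329619055/657454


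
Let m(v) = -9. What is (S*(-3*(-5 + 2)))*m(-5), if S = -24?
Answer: 1944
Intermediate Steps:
(S*(-3*(-5 + 2)))*m(-5) = -(-72)*(-5 + 2)*(-9) = -(-72)*(-3)*(-9) = -24*9*(-9) = -216*(-9) = 1944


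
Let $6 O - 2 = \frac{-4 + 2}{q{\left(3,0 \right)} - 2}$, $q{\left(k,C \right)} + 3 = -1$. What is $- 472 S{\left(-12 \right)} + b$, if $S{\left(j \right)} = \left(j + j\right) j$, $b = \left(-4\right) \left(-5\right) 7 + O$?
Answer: $- \frac{2444321}{18} \approx -1.358 \cdot 10^{5}$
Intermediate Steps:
$q{\left(k,C \right)} = -4$ ($q{\left(k,C \right)} = -3 - 1 = -4$)
$O = \frac{7}{18}$ ($O = \frac{1}{3} + \frac{\left(-4 + 2\right) \frac{1}{-4 - 2}}{6} = \frac{1}{3} + \frac{\left(-2\right) \frac{1}{-6}}{6} = \frac{1}{3} + \frac{\left(-2\right) \left(- \frac{1}{6}\right)}{6} = \frac{1}{3} + \frac{1}{6} \cdot \frac{1}{3} = \frac{1}{3} + \frac{1}{18} = \frac{7}{18} \approx 0.38889$)
$b = \frac{2527}{18}$ ($b = \left(-4\right) \left(-5\right) 7 + \frac{7}{18} = 20 \cdot 7 + \frac{7}{18} = 140 + \frac{7}{18} = \frac{2527}{18} \approx 140.39$)
$S{\left(j \right)} = 2 j^{2}$ ($S{\left(j \right)} = 2 j j = 2 j^{2}$)
$- 472 S{\left(-12 \right)} + b = - 472 \cdot 2 \left(-12\right)^{2} + \frac{2527}{18} = - 472 \cdot 2 \cdot 144 + \frac{2527}{18} = \left(-472\right) 288 + \frac{2527}{18} = -135936 + \frac{2527}{18} = - \frac{2444321}{18}$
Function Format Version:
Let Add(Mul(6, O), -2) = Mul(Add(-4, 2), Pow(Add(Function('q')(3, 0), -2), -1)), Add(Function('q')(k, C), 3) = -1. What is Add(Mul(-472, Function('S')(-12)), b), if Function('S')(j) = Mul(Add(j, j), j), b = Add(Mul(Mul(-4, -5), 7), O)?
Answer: Rational(-2444321, 18) ≈ -1.3580e+5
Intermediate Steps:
Function('q')(k, C) = -4 (Function('q')(k, C) = Add(-3, -1) = -4)
O = Rational(7, 18) (O = Add(Rational(1, 3), Mul(Rational(1, 6), Mul(Add(-4, 2), Pow(Add(-4, -2), -1)))) = Add(Rational(1, 3), Mul(Rational(1, 6), Mul(-2, Pow(-6, -1)))) = Add(Rational(1, 3), Mul(Rational(1, 6), Mul(-2, Rational(-1, 6)))) = Add(Rational(1, 3), Mul(Rational(1, 6), Rational(1, 3))) = Add(Rational(1, 3), Rational(1, 18)) = Rational(7, 18) ≈ 0.38889)
b = Rational(2527, 18) (b = Add(Mul(Mul(-4, -5), 7), Rational(7, 18)) = Add(Mul(20, 7), Rational(7, 18)) = Add(140, Rational(7, 18)) = Rational(2527, 18) ≈ 140.39)
Function('S')(j) = Mul(2, Pow(j, 2)) (Function('S')(j) = Mul(Mul(2, j), j) = Mul(2, Pow(j, 2)))
Add(Mul(-472, Function('S')(-12)), b) = Add(Mul(-472, Mul(2, Pow(-12, 2))), Rational(2527, 18)) = Add(Mul(-472, Mul(2, 144)), Rational(2527, 18)) = Add(Mul(-472, 288), Rational(2527, 18)) = Add(-135936, Rational(2527, 18)) = Rational(-2444321, 18)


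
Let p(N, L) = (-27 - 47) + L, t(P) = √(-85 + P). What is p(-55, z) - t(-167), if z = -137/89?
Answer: -6723/89 - 6*I*√7 ≈ -75.539 - 15.875*I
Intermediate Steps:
z = -137/89 (z = -137*1/89 = -137/89 ≈ -1.5393)
p(N, L) = -74 + L
p(-55, z) - t(-167) = (-74 - 137/89) - √(-85 - 167) = -6723/89 - √(-252) = -6723/89 - 6*I*√7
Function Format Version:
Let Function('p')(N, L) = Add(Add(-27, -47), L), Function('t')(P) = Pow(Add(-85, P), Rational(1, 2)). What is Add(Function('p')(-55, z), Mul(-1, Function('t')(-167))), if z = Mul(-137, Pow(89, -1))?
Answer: Add(Rational(-6723, 89), Mul(-6, I, Pow(7, Rational(1, 2)))) ≈ Add(-75.539, Mul(-15.875, I))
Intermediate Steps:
z = Rational(-137, 89) (z = Mul(-137, Rational(1, 89)) = Rational(-137, 89) ≈ -1.5393)
Function('p')(N, L) = Add(-74, L)
Add(Function('p')(-55, z), Mul(-1, Function('t')(-167))) = Add(Add(-74, Rational(-137, 89)), Mul(-1, Pow(Add(-85, -167), Rational(1, 2)))) = Add(Rational(-6723, 89), Mul(-1, Pow(-252, Rational(1, 2)))) = Add(Rational(-6723, 89), Mul(-1, Mul(6, I, Pow(7, Rational(1, 2))))) = Add(Rational(-6723, 89), Mul(-6, I, Pow(7, Rational(1, 2))))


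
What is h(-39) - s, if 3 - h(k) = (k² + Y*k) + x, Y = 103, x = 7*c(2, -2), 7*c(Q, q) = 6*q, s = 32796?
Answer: -30285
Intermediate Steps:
c(Q, q) = 6*q/7 (c(Q, q) = (6*q)/7 = 6*q/7)
x = -12 (x = 7*((6/7)*(-2)) = 7*(-12/7) = -12)
h(k) = 15 - k² - 103*k (h(k) = 3 - ((k² + 103*k) - 12) = 3 - (-12 + k² + 103*k) = 3 + (12 - k² - 103*k) = 15 - k² - 103*k)
h(-39) - s = (15 - 1*(-39)² - 103*(-39)) - 1*32796 = (15 - 1*1521 + 4017) - 32796 = (15 - 1521 + 4017) - 32796 = 2511 - 32796 = -30285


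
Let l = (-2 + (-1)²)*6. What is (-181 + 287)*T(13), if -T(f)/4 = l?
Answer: 2544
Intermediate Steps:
l = -6 (l = (-2 + 1)*6 = -1*6 = -6)
T(f) = 24 (T(f) = -4*(-6) = 24)
(-181 + 287)*T(13) = (-181 + 287)*24 = 106*24 = 2544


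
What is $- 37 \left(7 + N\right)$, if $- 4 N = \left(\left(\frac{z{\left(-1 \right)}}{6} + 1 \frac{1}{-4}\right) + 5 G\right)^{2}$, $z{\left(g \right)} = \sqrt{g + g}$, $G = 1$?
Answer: $- \frac{29267}{576} + \frac{703 i \sqrt{2}}{48} \approx -50.811 + 20.712 i$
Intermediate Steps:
$z{\left(g \right)} = \sqrt{2} \sqrt{g}$ ($z{\left(g \right)} = \sqrt{2 g} = \sqrt{2} \sqrt{g}$)
$N = - \frac{\left(\frac{19}{4} + \frac{i \sqrt{2}}{6}\right)^{2}}{4}$ ($N = - \frac{\left(\left(\frac{\sqrt{2} \sqrt{-1}}{6} + 1 \frac{1}{-4}\right) + 5 \cdot 1\right)^{2}}{4} = - \frac{\left(\left(\sqrt{2} i \frac{1}{6} + 1 \left(- \frac{1}{4}\right)\right) + 5\right)^{2}}{4} = - \frac{\left(\left(i \sqrt{2} \cdot \frac{1}{6} - \frac{1}{4}\right) + 5\right)^{2}}{4} = - \frac{\left(\left(\frac{i \sqrt{2}}{6} - \frac{1}{4}\right) + 5\right)^{2}}{4} = - \frac{\left(\left(- \frac{1}{4} + \frac{i \sqrt{2}}{6}\right) + 5\right)^{2}}{4} = - \frac{\left(\frac{19}{4} + \frac{i \sqrt{2}}{6}\right)^{2}}{4} \approx -5.6267 - 0.55979 i$)
$- 37 \left(7 + N\right) = - 37 \left(7 - \left(\frac{3241}{576} + \frac{19 i \sqrt{2}}{48}\right)\right) = - 37 \left(\frac{791}{576} - \frac{19 i \sqrt{2}}{48}\right) = - \frac{29267}{576} + \frac{703 i \sqrt{2}}{48}$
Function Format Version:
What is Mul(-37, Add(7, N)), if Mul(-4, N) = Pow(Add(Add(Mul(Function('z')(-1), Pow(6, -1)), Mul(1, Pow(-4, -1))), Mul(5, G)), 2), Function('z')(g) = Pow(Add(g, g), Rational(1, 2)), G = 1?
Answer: Add(Rational(-29267, 576), Mul(Rational(703, 48), I, Pow(2, Rational(1, 2)))) ≈ Add(-50.811, Mul(20.712, I))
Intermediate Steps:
Function('z')(g) = Mul(Pow(2, Rational(1, 2)), Pow(g, Rational(1, 2))) (Function('z')(g) = Pow(Mul(2, g), Rational(1, 2)) = Mul(Pow(2, Rational(1, 2)), Pow(g, Rational(1, 2))))
N = Mul(Rational(-1, 4), Pow(Add(Rational(19, 4), Mul(Rational(1, 6), I, Pow(2, Rational(1, 2)))), 2)) (N = Mul(Rational(-1, 4), Pow(Add(Add(Mul(Mul(Pow(2, Rational(1, 2)), Pow(-1, Rational(1, 2))), Pow(6, -1)), Mul(1, Pow(-4, -1))), Mul(5, 1)), 2)) = Mul(Rational(-1, 4), Pow(Add(Add(Mul(Mul(Pow(2, Rational(1, 2)), I), Rational(1, 6)), Mul(1, Rational(-1, 4))), 5), 2)) = Mul(Rational(-1, 4), Pow(Add(Add(Mul(Mul(I, Pow(2, Rational(1, 2))), Rational(1, 6)), Rational(-1, 4)), 5), 2)) = Mul(Rational(-1, 4), Pow(Add(Add(Mul(Rational(1, 6), I, Pow(2, Rational(1, 2))), Rational(-1, 4)), 5), 2)) = Mul(Rational(-1, 4), Pow(Add(Add(Rational(-1, 4), Mul(Rational(1, 6), I, Pow(2, Rational(1, 2)))), 5), 2)) = Mul(Rational(-1, 4), Pow(Add(Rational(19, 4), Mul(Rational(1, 6), I, Pow(2, Rational(1, 2)))), 2)) ≈ Add(-5.6267, Mul(-0.55979, I)))
Mul(-37, Add(7, N)) = Mul(-37, Add(7, Add(Rational(-3241, 576), Mul(Rational(-19, 48), I, Pow(2, Rational(1, 2)))))) = Mul(-37, Add(Rational(791, 576), Mul(Rational(-19, 48), I, Pow(2, Rational(1, 2))))) = Add(Rational(-29267, 576), Mul(Rational(703, 48), I, Pow(2, Rational(1, 2))))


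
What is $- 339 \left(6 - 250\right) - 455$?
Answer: $82261$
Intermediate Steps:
$- 339 \left(6 - 250\right) - 455 = \left(-339\right) \left(-244\right) - 455 = 82716 - 455 = 82261$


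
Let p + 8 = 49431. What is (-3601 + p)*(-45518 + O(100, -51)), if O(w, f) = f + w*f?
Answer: -2321754918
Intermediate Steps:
p = 49423 (p = -8 + 49431 = 49423)
O(w, f) = f + f*w
(-3601 + p)*(-45518 + O(100, -51)) = (-3601 + 49423)*(-45518 - 51*(1 + 100)) = 45822*(-45518 - 51*101) = 45822*(-45518 - 5151) = 45822*(-50669) = -2321754918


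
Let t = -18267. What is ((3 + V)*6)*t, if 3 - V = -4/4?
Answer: -767214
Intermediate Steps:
V = 4 (V = 3 - (-4)/4 = 3 - 1*(-1) = 3 + 1 = 4)
((3 + V)*6)*t = ((3 + 4)*6)*(-18267) = (7*6)*(-18267) = 42*(-18267) = -767214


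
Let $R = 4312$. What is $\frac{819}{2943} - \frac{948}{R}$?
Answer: $\frac{20599}{352506} \approx 0.058436$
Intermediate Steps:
$\frac{819}{2943} - \frac{948}{R} = \frac{819}{2943} - \frac{948}{4312} = 819 \cdot \frac{1}{2943} - \frac{237}{1078} = \frac{91}{327} - \frac{237}{1078} = \frac{20599}{352506}$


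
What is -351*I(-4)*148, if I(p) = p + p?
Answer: 415584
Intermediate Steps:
I(p) = 2*p
-351*I(-4)*148 = -702*(-4)*148 = -351*(-8)*148 = 2808*148 = 415584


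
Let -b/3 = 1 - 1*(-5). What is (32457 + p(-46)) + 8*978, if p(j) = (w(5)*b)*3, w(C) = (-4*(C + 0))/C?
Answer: 40497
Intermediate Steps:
w(C) = -4 (w(C) = (-4*C)/C = -4)
b = -18 (b = -3*(1 - 1*(-5)) = -3*(1 + 5) = -3*6 = -18)
p(j) = 216 (p(j) = -4*(-18)*3 = 72*3 = 216)
(32457 + p(-46)) + 8*978 = (32457 + 216) + 8*978 = 32673 + 7824 = 40497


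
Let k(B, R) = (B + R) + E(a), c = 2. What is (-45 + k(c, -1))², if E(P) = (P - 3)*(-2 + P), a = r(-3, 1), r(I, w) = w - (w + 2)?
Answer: 576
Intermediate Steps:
r(I, w) = -2 (r(I, w) = w - (2 + w) = w + (-2 - w) = -2)
a = -2
E(P) = (-3 + P)*(-2 + P)
k(B, R) = 20 + B + R (k(B, R) = (B + R) + (6 + (-2)² - 5*(-2)) = (B + R) + (6 + 4 + 10) = (B + R) + 20 = 20 + B + R)
(-45 + k(c, -1))² = (-45 + (20 + 2 - 1))² = (-45 + 21)² = (-24)² = 576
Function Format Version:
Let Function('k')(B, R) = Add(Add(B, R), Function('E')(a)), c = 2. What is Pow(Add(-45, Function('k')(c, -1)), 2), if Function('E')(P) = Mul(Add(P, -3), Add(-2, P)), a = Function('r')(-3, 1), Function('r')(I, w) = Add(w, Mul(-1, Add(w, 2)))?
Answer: 576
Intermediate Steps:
Function('r')(I, w) = -2 (Function('r')(I, w) = Add(w, Mul(-1, Add(2, w))) = Add(w, Add(-2, Mul(-1, w))) = -2)
a = -2
Function('E')(P) = Mul(Add(-3, P), Add(-2, P))
Function('k')(B, R) = Add(20, B, R) (Function('k')(B, R) = Add(Add(B, R), Add(6, Pow(-2, 2), Mul(-5, -2))) = Add(Add(B, R), Add(6, 4, 10)) = Add(Add(B, R), 20) = Add(20, B, R))
Pow(Add(-45, Function('k')(c, -1)), 2) = Pow(Add(-45, Add(20, 2, -1)), 2) = Pow(Add(-45, 21), 2) = Pow(-24, 2) = 576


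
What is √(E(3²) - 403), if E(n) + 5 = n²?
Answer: I*√327 ≈ 18.083*I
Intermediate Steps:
E(n) = -5 + n²
√(E(3²) - 403) = √((-5 + (3²)²) - 403) = √((-5 + 9²) - 403) = √((-5 + 81) - 403) = √(76 - 403) = √(-327) = I*√327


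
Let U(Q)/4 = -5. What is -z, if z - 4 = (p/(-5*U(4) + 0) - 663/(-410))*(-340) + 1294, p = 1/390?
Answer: -59817503/79950 ≈ -748.19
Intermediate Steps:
U(Q) = -20 (U(Q) = 4*(-5) = -20)
p = 1/390 ≈ 0.0025641
z = 59817503/79950 (z = 4 + ((1/(390*(-5*(-20) + 0)) - 663/(-410))*(-340) + 1294) = 4 + ((1/(390*(100 + 0)) - 663*(-1/410))*(-340) + 1294) = 4 + (((1/390)/100 + 663/410)*(-340) + 1294) = 4 + (((1/390)*(1/100) + 663/410)*(-340) + 1294) = 4 + ((1/39000 + 663/410)*(-340) + 1294) = 4 + ((2585741/1599000)*(-340) + 1294) = 4 + (-43957597/79950 + 1294) = 4 + 59497703/79950 = 59817503/79950 ≈ 748.19)
-z = -1*59817503/79950 = -59817503/79950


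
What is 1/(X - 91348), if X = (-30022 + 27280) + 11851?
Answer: -1/82239 ≈ -1.2160e-5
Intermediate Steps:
X = 9109 (X = -2742 + 11851 = 9109)
1/(X - 91348) = 1/(9109 - 91348) = 1/(-82239) = -1/82239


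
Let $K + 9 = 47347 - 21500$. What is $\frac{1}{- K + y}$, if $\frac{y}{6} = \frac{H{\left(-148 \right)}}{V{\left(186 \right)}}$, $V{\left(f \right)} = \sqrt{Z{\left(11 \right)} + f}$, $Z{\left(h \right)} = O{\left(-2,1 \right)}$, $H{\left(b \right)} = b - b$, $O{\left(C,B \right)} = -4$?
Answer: $- \frac{1}{25838} \approx -3.8703 \cdot 10^{-5}$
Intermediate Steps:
$H{\left(b \right)} = 0$
$Z{\left(h \right)} = -4$
$K = 25838$ ($K = -9 + \left(47347 - 21500\right) = -9 + 25847 = 25838$)
$V{\left(f \right)} = \sqrt{-4 + f}$
$y = 0$ ($y = 6 \frac{0}{\sqrt{-4 + 186}} = 6 \frac{0}{\sqrt{182}} = 6 \cdot 0 \frac{\sqrt{182}}{182} = 6 \cdot 0 = 0$)
$\frac{1}{- K + y} = \frac{1}{\left(-1\right) 25838 + 0} = \frac{1}{-25838 + 0} = \frac{1}{-25838} = - \frac{1}{25838}$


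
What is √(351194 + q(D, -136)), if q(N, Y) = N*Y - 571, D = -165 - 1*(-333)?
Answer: 5*√13111 ≈ 572.52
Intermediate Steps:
D = 168 (D = -165 + 333 = 168)
q(N, Y) = -571 + N*Y
√(351194 + q(D, -136)) = √(351194 + (-571 + 168*(-136))) = √(351194 + (-571 - 22848)) = √(351194 - 23419) = √327775 = 5*√13111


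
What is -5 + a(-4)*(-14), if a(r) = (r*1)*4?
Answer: 219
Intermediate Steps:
a(r) = 4*r (a(r) = r*4 = 4*r)
-5 + a(-4)*(-14) = -5 + (4*(-4))*(-14) = -5 - 16*(-14) = -5 + 224 = 219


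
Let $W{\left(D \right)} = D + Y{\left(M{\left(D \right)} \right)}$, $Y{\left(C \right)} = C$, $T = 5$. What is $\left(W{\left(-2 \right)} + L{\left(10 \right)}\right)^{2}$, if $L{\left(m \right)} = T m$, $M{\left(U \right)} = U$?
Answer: $2116$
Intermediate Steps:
$L{\left(m \right)} = 5 m$
$W{\left(D \right)} = 2 D$ ($W{\left(D \right)} = D + D = 2 D$)
$\left(W{\left(-2 \right)} + L{\left(10 \right)}\right)^{2} = \left(2 \left(-2\right) + 5 \cdot 10\right)^{2} = \left(-4 + 50\right)^{2} = 46^{2} = 2116$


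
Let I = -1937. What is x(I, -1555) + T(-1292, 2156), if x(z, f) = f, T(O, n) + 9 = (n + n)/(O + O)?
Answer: -505711/323 ≈ -1565.7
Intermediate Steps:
T(O, n) = -9 + n/O (T(O, n) = -9 + (n + n)/(O + O) = -9 + (2*n)/((2*O)) = -9 + (2*n)*(1/(2*O)) = -9 + n/O)
x(I, -1555) + T(-1292, 2156) = -1555 + (-9 + 2156/(-1292)) = -1555 + (-9 + 2156*(-1/1292)) = -1555 + (-9 - 539/323) = -1555 - 3446/323 = -505711/323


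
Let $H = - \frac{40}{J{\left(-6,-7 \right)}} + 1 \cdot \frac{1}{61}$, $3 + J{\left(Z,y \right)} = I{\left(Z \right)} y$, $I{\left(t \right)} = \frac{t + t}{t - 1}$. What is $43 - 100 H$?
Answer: $- \frac{41231}{183} \approx -225.31$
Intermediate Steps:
$I{\left(t \right)} = \frac{2 t}{-1 + t}$
$J{\left(Z,y \right)} = -3 + \frac{2 Z y}{-1 + Z}$ ($J{\left(Z,y \right)} = -3 + \frac{2 Z}{-1 + Z} y = -3 + \frac{2 Z y}{-1 + Z}$)
$H = \frac{491}{183}$ ($H = - \frac{40}{\frac{1}{-1 - 6} \left(3 - -18 + 2 \left(-6\right) \left(-7\right)\right)} + 1 \cdot \frac{1}{61} = - \frac{40}{\frac{1}{-7} \left(3 + 18 + 84\right)} + 1 \cdot \frac{1}{61} = - \frac{40}{\left(- \frac{1}{7}\right) 105} + \frac{1}{61} = - \frac{40}{-15} + \frac{1}{61} = \left(-40\right) \left(- \frac{1}{15}\right) + \frac{1}{61} = \frac{8}{3} + \frac{1}{61} = \frac{491}{183} \approx 2.6831$)
$43 - 100 H = 43 - \frac{49100}{183} = - \frac{41231}{183}$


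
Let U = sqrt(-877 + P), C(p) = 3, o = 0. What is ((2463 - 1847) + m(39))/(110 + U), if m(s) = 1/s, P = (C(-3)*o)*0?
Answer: 2642750/506103 - 24025*I*sqrt(877)/506103 ≈ 5.2218 - 1.4058*I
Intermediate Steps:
P = 0 (P = (3*0)*0 = 0*0 = 0)
U = I*sqrt(877) (U = sqrt(-877 + 0) = sqrt(-877) = I*sqrt(877) ≈ 29.614*I)
((2463 - 1847) + m(39))/(110 + U) = ((2463 - 1847) + 1/39)/(110 + I*sqrt(877)) = (616 + 1/39)/(110 + I*sqrt(877)) = 24025/(39*(110 + I*sqrt(877)))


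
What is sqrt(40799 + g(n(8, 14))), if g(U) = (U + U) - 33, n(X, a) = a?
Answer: sqrt(40794) ≈ 201.98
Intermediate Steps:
g(U) = -33 + 2*U (g(U) = 2*U - 33 = -33 + 2*U)
sqrt(40799 + g(n(8, 14))) = sqrt(40799 + (-33 + 2*14)) = sqrt(40799 + (-33 + 28)) = sqrt(40799 - 5) = sqrt(40794)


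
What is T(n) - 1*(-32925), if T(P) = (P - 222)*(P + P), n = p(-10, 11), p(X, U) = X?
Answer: 37565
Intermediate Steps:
n = -10
T(P) = 2*P*(-222 + P) (T(P) = (-222 + P)*(2*P) = 2*P*(-222 + P))
T(n) - 1*(-32925) = 2*(-10)*(-222 - 10) - 1*(-32925) = 2*(-10)*(-232) + 32925 = 4640 + 32925 = 37565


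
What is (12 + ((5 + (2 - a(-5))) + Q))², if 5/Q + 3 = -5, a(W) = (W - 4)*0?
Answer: 21609/64 ≈ 337.64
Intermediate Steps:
a(W) = 0 (a(W) = (-4 + W)*0 = 0)
Q = -5/8 (Q = 5/(-3 - 5) = 5/(-8) = 5*(-⅛) = -5/8 ≈ -0.62500)
(12 + ((5 + (2 - a(-5))) + Q))² = (12 + ((5 + (2 - 1*0)) - 5/8))² = (12 + ((5 + (2 + 0)) - 5/8))² = (12 + ((5 + 2) - 5/8))² = (12 + (7 - 5/8))² = (12 + 51/8)² = (147/8)² = 21609/64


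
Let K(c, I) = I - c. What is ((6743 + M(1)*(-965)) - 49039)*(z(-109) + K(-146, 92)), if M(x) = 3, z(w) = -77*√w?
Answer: -10755458 + 3479707*I*√109 ≈ -1.0755e+7 + 3.6329e+7*I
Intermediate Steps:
((6743 + M(1)*(-965)) - 49039)*(z(-109) + K(-146, 92)) = ((6743 + 3*(-965)) - 49039)*(-77*I*√109 + (92 - 1*(-146))) = ((6743 - 2895) - 49039)*(-77*I*√109 + (92 + 146)) = (3848 - 49039)*(-77*I*√109 + 238) = -45191*(238 - 77*I*√109) = -10755458 + 3479707*I*√109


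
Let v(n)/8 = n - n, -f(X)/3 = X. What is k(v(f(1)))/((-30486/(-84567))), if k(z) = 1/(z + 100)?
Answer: 28189/1016200 ≈ 0.027740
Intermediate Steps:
f(X) = -3*X
v(n) = 0 (v(n) = 8*(n - n) = 8*0 = 0)
k(z) = 1/(100 + z)
k(v(f(1)))/((-30486/(-84567))) = 1/((100 + 0)*((-30486/(-84567)))) = 1/(100*((-30486*(-1/84567)))) = 1/(100*(10162/28189)) = (1/100)*(28189/10162) = 28189/1016200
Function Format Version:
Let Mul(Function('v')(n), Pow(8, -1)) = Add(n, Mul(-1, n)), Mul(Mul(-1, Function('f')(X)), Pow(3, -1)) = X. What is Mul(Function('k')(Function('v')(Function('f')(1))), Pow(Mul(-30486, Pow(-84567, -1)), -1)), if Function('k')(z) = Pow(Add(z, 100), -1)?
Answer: Rational(28189, 1016200) ≈ 0.027740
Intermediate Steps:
Function('f')(X) = Mul(-3, X)
Function('v')(n) = 0 (Function('v')(n) = Mul(8, Add(n, Mul(-1, n))) = Mul(8, 0) = 0)
Function('k')(z) = Pow(Add(100, z), -1)
Mul(Function('k')(Function('v')(Function('f')(1))), Pow(Mul(-30486, Pow(-84567, -1)), -1)) = Mul(Pow(Add(100, 0), -1), Pow(Mul(-30486, Pow(-84567, -1)), -1)) = Mul(Pow(100, -1), Pow(Mul(-30486, Rational(-1, 84567)), -1)) = Mul(Rational(1, 100), Pow(Rational(10162, 28189), -1)) = Mul(Rational(1, 100), Rational(28189, 10162)) = Rational(28189, 1016200)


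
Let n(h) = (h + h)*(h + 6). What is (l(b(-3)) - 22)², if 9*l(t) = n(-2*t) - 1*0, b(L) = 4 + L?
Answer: 45796/81 ≈ 565.38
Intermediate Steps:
n(h) = 2*h*(6 + h) (n(h) = (2*h)*(6 + h) = 2*h*(6 + h))
l(t) = -4*t*(6 - 2*t)/9 (l(t) = (2*(-2*t)*(6 - 2*t) - 1*0)/9 = (-4*t*(6 - 2*t) + 0)/9 = (-4*t*(6 - 2*t))/9 = -4*t*(6 - 2*t)/9)
(l(b(-3)) - 22)² = (8*(4 - 3)*(-3 + (4 - 3))/9 - 22)² = ((8/9)*1*(-3 + 1) - 22)² = ((8/9)*1*(-2) - 22)² = (-16/9 - 22)² = (-214/9)² = 45796/81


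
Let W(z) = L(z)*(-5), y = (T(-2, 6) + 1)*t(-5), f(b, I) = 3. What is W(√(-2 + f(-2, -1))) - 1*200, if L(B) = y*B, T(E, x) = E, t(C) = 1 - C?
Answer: -170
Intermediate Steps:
y = -6 (y = (-2 + 1)*(1 - 1*(-5)) = -(1 + 5) = -1*6 = -6)
L(B) = -6*B
W(z) = 30*z (W(z) = -6*z*(-5) = 30*z)
W(√(-2 + f(-2, -1))) - 1*200 = 30*√(-2 + 3) - 1*200 = 30*√1 - 200 = 30*1 - 200 = 30 - 200 = -170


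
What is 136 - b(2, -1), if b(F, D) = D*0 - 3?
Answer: 139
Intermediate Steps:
b(F, D) = -3 (b(F, D) = 0 - 3 = -3)
136 - b(2, -1) = 136 - 1*(-3) = 136 + 3 = 139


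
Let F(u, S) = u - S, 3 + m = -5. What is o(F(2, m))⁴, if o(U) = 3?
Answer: 81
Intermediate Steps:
m = -8 (m = -3 - 5 = -8)
o(F(2, m))⁴ = 3⁴ = 81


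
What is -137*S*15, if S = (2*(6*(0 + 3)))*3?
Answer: -221940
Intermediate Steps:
S = 108 (S = (2*(6*3))*3 = (2*18)*3 = 36*3 = 108)
-137*S*15 = -137*108*15 = -14796*15 = -221940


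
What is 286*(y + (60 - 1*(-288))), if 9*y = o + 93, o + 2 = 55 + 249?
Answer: 1008722/9 ≈ 1.1208e+5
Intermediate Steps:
o = 302 (o = -2 + (55 + 249) = -2 + 304 = 302)
y = 395/9 (y = (302 + 93)/9 = (1/9)*395 = 395/9 ≈ 43.889)
286*(y + (60 - 1*(-288))) = 286*(395/9 + (60 - 1*(-288))) = 286*(395/9 + (60 + 288)) = 286*(395/9 + 348) = 286*(3527/9) = 1008722/9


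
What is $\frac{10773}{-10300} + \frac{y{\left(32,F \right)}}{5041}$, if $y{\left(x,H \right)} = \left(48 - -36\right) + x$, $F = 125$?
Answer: $- \frac{53111893}{51922300} \approx -1.0229$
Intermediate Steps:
$y{\left(x,H \right)} = 84 + x$ ($y{\left(x,H \right)} = \left(48 + 36\right) + x = 84 + x$)
$\frac{10773}{-10300} + \frac{y{\left(32,F \right)}}{5041} = \frac{10773}{-10300} + \frac{84 + 32}{5041} = 10773 \left(- \frac{1}{10300}\right) + 116 \cdot \frac{1}{5041} = - \frac{10773}{10300} + \frac{116}{5041} = - \frac{53111893}{51922300}$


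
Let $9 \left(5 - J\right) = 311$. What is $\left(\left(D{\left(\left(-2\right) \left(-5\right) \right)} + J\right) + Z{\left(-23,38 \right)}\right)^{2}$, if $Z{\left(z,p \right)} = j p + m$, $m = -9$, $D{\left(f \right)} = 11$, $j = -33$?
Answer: $\frac{133033156}{81} \approx 1.6424 \cdot 10^{6}$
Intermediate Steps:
$J = - \frac{266}{9}$ ($J = 5 - \frac{311}{9} = - \frac{266}{9} \approx -29.556$)
$Z{\left(z,p \right)} = -9 - 33 p$ ($Z{\left(z,p \right)} = - 33 p - 9 = -9 - 33 p$)
$\left(\left(D{\left(\left(-2\right) \left(-5\right) \right)} + J\right) + Z{\left(-23,38 \right)}\right)^{2} = \left(\left(11 - \frac{266}{9}\right) - 1263\right)^{2} = \left(- \frac{167}{9} - 1263\right)^{2} = \left(- \frac{11534}{9}\right)^{2} = \frac{133033156}{81}$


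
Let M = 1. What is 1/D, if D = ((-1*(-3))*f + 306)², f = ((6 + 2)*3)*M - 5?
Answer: 1/131769 ≈ 7.5890e-6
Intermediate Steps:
f = 19 (f = ((6 + 2)*3)*1 - 5 = (8*3)*1 - 5 = 24*1 - 5 = 24 - 5 = 19)
D = 131769 (D = (-1*(-3)*19 + 306)² = (3*19 + 306)² = (57 + 306)² = 363² = 131769)
1/D = 1/131769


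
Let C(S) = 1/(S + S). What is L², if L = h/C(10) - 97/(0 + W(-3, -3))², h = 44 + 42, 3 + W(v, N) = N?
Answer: 3822083329/1296 ≈ 2.9491e+6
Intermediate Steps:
W(v, N) = -3 + N
C(S) = 1/(2*S)
h = 86
L = 61823/36 (L = 86/(((½)/10)) - 97/(0 + (-3 - 3))² = 86/(((½)*(⅒))) - 97/(0 - 6)² = 86/(1/20) - 97/((-6)²) = 86*20 - 97/36 = 1720 - 97*1/36 = 1720 - 97/36 = 61823/36 ≈ 1717.3)
L² = (61823/36)² = 3822083329/1296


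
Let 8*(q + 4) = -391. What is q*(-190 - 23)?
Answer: 90099/8 ≈ 11262.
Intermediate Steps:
q = -423/8 (q = -4 + (⅛)*(-391) = -4 - 391/8 = -423/8 ≈ -52.875)
q*(-190 - 23) = -423*(-190 - 23)/8 = -423/8*(-213) = 90099/8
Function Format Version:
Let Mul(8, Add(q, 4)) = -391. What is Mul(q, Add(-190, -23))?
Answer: Rational(90099, 8) ≈ 11262.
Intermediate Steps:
q = Rational(-423, 8) (q = Add(-4, Mul(Rational(1, 8), -391)) = Add(-4, Rational(-391, 8)) = Rational(-423, 8) ≈ -52.875)
Mul(q, Add(-190, -23)) = Mul(Rational(-423, 8), Add(-190, -23)) = Mul(Rational(-423, 8), -213) = Rational(90099, 8)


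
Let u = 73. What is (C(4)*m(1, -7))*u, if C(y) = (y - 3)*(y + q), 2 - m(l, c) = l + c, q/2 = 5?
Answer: 8176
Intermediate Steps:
q = 10 (q = 2*5 = 10)
m(l, c) = 2 - c - l (m(l, c) = 2 - (l + c) = 2 - (c + l) = 2 + (-c - l) = 2 - c - l)
C(y) = (-3 + y)*(10 + y) (C(y) = (y - 3)*(y + 10) = (-3 + y)*(10 + y))
(C(4)*m(1, -7))*u = ((-30 + 4² + 7*4)*(2 - 1*(-7) - 1*1))*73 = ((-30 + 16 + 28)*(2 + 7 - 1))*73 = (14*8)*73 = 112*73 = 8176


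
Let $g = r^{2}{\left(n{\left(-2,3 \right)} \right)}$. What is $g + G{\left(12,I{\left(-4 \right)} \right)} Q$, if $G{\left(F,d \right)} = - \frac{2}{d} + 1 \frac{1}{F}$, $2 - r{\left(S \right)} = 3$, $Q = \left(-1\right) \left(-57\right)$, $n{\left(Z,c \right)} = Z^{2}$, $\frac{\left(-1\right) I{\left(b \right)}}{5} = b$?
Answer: $\frac{1}{20} \approx 0.05$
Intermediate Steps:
$I{\left(b \right)} = - 5 b$
$Q = 57$
$r{\left(S \right)} = -1$ ($r{\left(S \right)} = 2 - 3 = -1$)
$G{\left(F,d \right)} = \frac{1}{F} - \frac{2}{d}$ ($G{\left(F,d \right)} = - \frac{2}{d} + \frac{1}{F} = \frac{1}{F} - \frac{2}{d}$)
$g = 1$ ($g = \left(-1\right)^{2} = 1$)
$g + G{\left(12,I{\left(-4 \right)} \right)} Q = 1 + \left(\frac{1}{12} - \frac{2}{\left(-5\right) \left(-4\right)}\right) 57 = 1 + \left(\frac{1}{12} - \frac{2}{20}\right) 57 = 1 + \left(\frac{1}{12} - \frac{1}{10}\right) 57 = 1 - \frac{19}{20} = \frac{1}{20}$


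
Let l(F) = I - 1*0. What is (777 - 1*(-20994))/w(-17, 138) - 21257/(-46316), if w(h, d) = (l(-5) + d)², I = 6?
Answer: 40253633/26678016 ≈ 1.5089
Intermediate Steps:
l(F) = 6 (l(F) = 6 - 1*0 = 6 + 0 = 6)
w(h, d) = (6 + d)²
(777 - 1*(-20994))/w(-17, 138) - 21257/(-46316) = (777 - 1*(-20994))/((6 + 138)²) - 21257/(-46316) = (777 + 20994)/(144²) - 21257*(-1/46316) = 21771/20736 + 21257/46316 = 21771*(1/20736) + 21257/46316 = 2419/2304 + 21257/46316 = 40253633/26678016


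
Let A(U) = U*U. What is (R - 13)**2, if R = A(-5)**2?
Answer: 374544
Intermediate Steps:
A(U) = U**2
R = 625 (R = ((-5)**2)**2 = 25**2 = 625)
(R - 13)**2 = (625 - 13)**2 = 612**2 = 374544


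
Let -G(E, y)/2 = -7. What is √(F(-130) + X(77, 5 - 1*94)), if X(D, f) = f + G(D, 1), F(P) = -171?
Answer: I*√246 ≈ 15.684*I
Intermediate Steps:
G(E, y) = 14 (G(E, y) = -2*(-7) = 14)
X(D, f) = 14 + f (X(D, f) = f + 14 = 14 + f)
√(F(-130) + X(77, 5 - 1*94)) = √(-171 + (14 + (5 - 1*94))) = √(-171 + (14 + (5 - 94))) = √(-171 + (14 - 89)) = √(-171 - 75) = √(-246) = I*√246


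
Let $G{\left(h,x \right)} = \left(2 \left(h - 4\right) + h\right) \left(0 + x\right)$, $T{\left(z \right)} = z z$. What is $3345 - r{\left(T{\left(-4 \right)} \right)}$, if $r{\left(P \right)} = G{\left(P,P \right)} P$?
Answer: $-6895$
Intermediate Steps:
$T{\left(z \right)} = z^{2}$
$G{\left(h,x \right)} = x \left(-8 + 3 h\right)$ ($G{\left(h,x \right)} = \left(2 \left(-4 + h\right) + h\right) x = \left(\left(-8 + 2 h\right) + h\right) x = \left(-8 + 3 h\right) x = x \left(-8 + 3 h\right)$)
$r{\left(P \right)} = P^{2} \left(-8 + 3 P\right)$ ($r{\left(P \right)} = P \left(-8 + 3 P\right) P = P^{2} \left(-8 + 3 P\right)$)
$3345 - r{\left(T{\left(-4 \right)} \right)} = 3345 - \left(\left(-4\right)^{2}\right)^{2} \left(-8 + 3 \left(-4\right)^{2}\right) = 3345 - 16^{2} \left(-8 + 3 \cdot 16\right) = 3345 - 256 \left(-8 + 48\right) = 3345 - 256 \cdot 40 = 3345 - 10240 = -6895$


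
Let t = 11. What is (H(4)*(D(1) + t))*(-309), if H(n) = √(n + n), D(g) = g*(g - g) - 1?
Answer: -6180*√2 ≈ -8739.8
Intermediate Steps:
D(g) = -1 (D(g) = g*0 - 1 = 0 - 1 = -1)
H(n) = √2*√n (H(n) = √(2*n) = √2*√n)
(H(4)*(D(1) + t))*(-309) = ((√2*√4)*(-1 + 11))*(-309) = ((√2*2)*10)*(-309) = ((2*√2)*10)*(-309) = (20*√2)*(-309) = -6180*√2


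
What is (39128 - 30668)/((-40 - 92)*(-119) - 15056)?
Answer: 2115/163 ≈ 12.975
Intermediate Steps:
(39128 - 30668)/((-40 - 92)*(-119) - 15056) = 8460/(-132*(-119) - 15056) = 8460/(15708 - 15056) = 8460/652 = 8460*(1/652) = 2115/163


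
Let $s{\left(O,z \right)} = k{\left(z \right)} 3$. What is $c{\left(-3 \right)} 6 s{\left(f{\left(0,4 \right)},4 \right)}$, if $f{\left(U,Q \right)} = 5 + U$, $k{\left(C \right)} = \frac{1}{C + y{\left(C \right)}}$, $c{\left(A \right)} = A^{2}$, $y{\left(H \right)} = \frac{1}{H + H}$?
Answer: $\frac{432}{11} \approx 39.273$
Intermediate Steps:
$y{\left(H \right)} = \frac{1}{2 H}$
$k{\left(C \right)} = \frac{1}{C + \frac{1}{2 C}}$
$s{\left(O,z \right)} = \frac{6 z}{1 + 2 z^{2}}$ ($s{\left(O,z \right)} = \frac{2 z}{1 + 2 z^{2}} \cdot 3 = \frac{6 z}{1 + 2 z^{2}}$)
$c{\left(-3 \right)} 6 s{\left(f{\left(0,4 \right)},4 \right)} = \left(-3\right)^{2} \cdot 6 \cdot 6 \cdot 4 \frac{1}{1 + 2 \cdot 4^{2}} = 9 \cdot 6 \cdot 6 \cdot 4 \frac{1}{1 + 2 \cdot 16} = 54 \cdot 6 \cdot 4 \frac{1}{1 + 32} = 54 \cdot 6 \cdot 4 \cdot \frac{1}{33} = 54 \cdot \frac{8}{11} = \frac{432}{11}$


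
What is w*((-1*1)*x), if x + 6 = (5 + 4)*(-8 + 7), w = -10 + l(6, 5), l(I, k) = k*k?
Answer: 225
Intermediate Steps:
l(I, k) = k**2
w = 15 (w = -10 + 5**2 = -10 + 25 = 15)
x = -15 (x = -6 + (5 + 4)*(-8 + 7) = -6 + 9*(-1) = -6 - 9 = -15)
w*((-1*1)*x) = 15*(-1*1*(-15)) = 15*(-1*(-15)) = 15*15 = 225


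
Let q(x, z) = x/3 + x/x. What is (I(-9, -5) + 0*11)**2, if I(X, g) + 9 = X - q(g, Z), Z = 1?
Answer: 2704/9 ≈ 300.44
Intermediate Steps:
q(x, z) = 1 + x/3 (q(x, z) = x*(1/3) + 1 = x/3 + 1 = 1 + x/3)
I(X, g) = -10 + X - g/3 (I(X, g) = -9 + (X - (1 + g/3)) = -9 + (X + (-1 - g/3)) = -9 + (-1 + X - g/3) = -10 + X - g/3)
(I(-9, -5) + 0*11)**2 = ((-10 - 9 - 1/3*(-5)) + 0*11)**2 = ((-10 - 9 + 5/3) + 0)**2 = (-52/3 + 0)**2 = (-52/3)**2 = 2704/9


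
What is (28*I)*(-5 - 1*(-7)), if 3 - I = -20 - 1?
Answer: 1344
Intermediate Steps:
I = 24 (I = 3 - (-20 - 1) = 3 - 1*(-21) = 3 + 21 = 24)
(28*I)*(-5 - 1*(-7)) = (28*24)*(-5 - 1*(-7)) = 672*(-5 + 7) = 672*2 = 1344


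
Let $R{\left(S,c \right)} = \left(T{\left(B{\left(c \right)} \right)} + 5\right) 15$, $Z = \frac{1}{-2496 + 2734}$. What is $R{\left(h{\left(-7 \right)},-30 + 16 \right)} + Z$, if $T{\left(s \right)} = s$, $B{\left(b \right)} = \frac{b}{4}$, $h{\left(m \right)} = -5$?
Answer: $\frac{2678}{119} \approx 22.504$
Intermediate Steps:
$B{\left(b \right)} = \frac{b}{4}$ ($B{\left(b \right)} = b \frac{1}{4} = \frac{b}{4}$)
$Z = \frac{1}{238} \approx 0.0042017$
$R{\left(S,c \right)} = 75 + \frac{15 c}{4}$ ($R{\left(S,c \right)} = \left(\frac{c}{4} + 5\right) 15 = \left(5 + \frac{c}{4}\right) 15 = 75 + \frac{15 c}{4}$)
$R{\left(h{\left(-7 \right)},-30 + 16 \right)} + Z = \left(75 + \frac{15 \left(-30 + 16\right)}{4}\right) + \frac{1}{238} = \left(75 + \frac{15}{4} \left(-14\right)\right) + \frac{1}{238} = \left(75 - \frac{105}{2}\right) + \frac{1}{238} = \frac{45}{2} + \frac{1}{238} = \frac{2678}{119}$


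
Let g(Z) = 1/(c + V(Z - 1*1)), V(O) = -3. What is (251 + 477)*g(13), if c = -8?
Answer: -728/11 ≈ -66.182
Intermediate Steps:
g(Z) = -1/11 (g(Z) = 1/(-8 - 3) = 1/(-11) = -1/11)
(251 + 477)*g(13) = (251 + 477)*(-1/11) = 728*(-1/11) = -728/11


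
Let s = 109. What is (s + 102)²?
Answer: 44521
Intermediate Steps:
(s + 102)² = (109 + 102)² = 211² = 44521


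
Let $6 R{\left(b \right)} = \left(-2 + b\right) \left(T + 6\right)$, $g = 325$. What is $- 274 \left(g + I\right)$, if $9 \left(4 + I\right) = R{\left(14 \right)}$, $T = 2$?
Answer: $- \frac{795970}{9} \approx -88441.0$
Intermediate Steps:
$R{\left(b \right)} = - \frac{8}{3} + \frac{4 b}{3}$ ($R{\left(b \right)} = \frac{\left(-2 + b\right) \left(2 + 6\right)}{6} = \frac{\left(-2 + b\right) 8}{6} = \frac{-16 + 8 b}{6} = - \frac{8}{3} + \frac{4 b}{3}$)
$I = - \frac{20}{9}$ ($I = -4 + \frac{- \frac{8}{3} + \frac{4}{3} \cdot 14}{9} = -4 + \frac{- \frac{8}{3} + \frac{56}{3}}{9} = -4 + \frac{1}{9} \cdot 16 = -4 + \frac{16}{9} = - \frac{20}{9} \approx -2.2222$)
$- 274 \left(g + I\right) = - 274 \left(325 - \frac{20}{9}\right) = \left(-274\right) \frac{2905}{9} = - \frac{795970}{9}$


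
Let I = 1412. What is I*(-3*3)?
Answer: -12708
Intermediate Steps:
I*(-3*3) = 1412*(-3*3) = 1412*(-9) = -12708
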